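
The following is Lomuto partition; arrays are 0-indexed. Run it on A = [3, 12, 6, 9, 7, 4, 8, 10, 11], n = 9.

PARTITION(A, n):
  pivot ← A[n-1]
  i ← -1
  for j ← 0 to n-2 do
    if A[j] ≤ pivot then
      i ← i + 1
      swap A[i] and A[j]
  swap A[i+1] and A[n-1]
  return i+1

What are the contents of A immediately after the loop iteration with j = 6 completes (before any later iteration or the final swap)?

pivot = A[8] = 11; i = -1
j=0: A[0]=3 ≤ 11 → i=0, swap A[0],A[0] (no change) → [3, 12, 6, 9, 7, 4, 8, 10, 11]
j=1: A[1]=12 > 11 → no swap
j=2: A[2]=6 ≤ 11 → i=1, swap A[1],A[2] → [3, 6, 12, 9, 7, 4, 8, 10, 11]
j=3: A[3]=9 ≤ 11 → i=2, swap A[2],A[3] → [3, 6, 9, 12, 7, 4, 8, 10, 11]
j=4: A[4]=7 ≤ 11 → i=3, swap A[3],A[4] → [3, 6, 9, 7, 12, 4, 8, 10, 11]
j=5: A[5]=4 ≤ 11 → i=4, swap A[4],A[5] → [3, 6, 9, 7, 4, 12, 8, 10, 11]
j=6: A[6]=8 ≤ 11 → i=5, swap A[5],A[6] → [3, 6, 9, 7, 4, 8, 12, 10, 11]
(after j=6) A = [3, 6, 9, 7, 4, 8, 12, 10, 11]

[3, 6, 9, 7, 4, 8, 12, 10, 11]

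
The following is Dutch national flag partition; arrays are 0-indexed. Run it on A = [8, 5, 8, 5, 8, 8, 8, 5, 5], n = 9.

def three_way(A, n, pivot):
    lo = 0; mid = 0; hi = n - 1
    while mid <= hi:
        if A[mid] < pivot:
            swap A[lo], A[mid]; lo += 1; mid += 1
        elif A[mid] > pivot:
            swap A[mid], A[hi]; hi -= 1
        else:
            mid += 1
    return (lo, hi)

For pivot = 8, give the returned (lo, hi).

(4, 8)

pivot = 8; lo=0, mid=0, hi=8
A[mid]=8=8: mid=1
A[mid]=5<8: swap A[0],A[1]; lo=1,mid=2 → [5, 8, 8, 5, 8, 8, 8, 5, 5]
A[mid]=8=8: mid=3
A[mid]=5<8: swap A[1],A[3]; lo=2,mid=4 → [5, 5, 8, 8, 8, 8, 8, 5, 5]
A[mid]=8=8: mid=5
A[mid]=8=8: mid=6
A[mid]=8=8: mid=7
A[mid]=5<8: swap A[2],A[7]; lo=3,mid=8 → [5, 5, 5, 8, 8, 8, 8, 8, 5]
A[mid]=5<8: swap A[3],A[8]; lo=4,mid=9 → [5, 5, 5, 5, 8, 8, 8, 8, 8]
end: lo=4, hi=8; A = [5, 5, 5, 5, 8, 8, 8, 8, 8]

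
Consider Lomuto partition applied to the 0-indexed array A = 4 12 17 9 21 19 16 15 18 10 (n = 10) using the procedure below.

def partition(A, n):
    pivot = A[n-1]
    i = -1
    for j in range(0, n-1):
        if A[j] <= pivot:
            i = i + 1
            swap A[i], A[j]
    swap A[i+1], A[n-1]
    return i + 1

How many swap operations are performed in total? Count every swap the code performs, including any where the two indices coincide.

3

pivot=10, i=-1
j=0: 4≤10, i=0, swap(0,0) ⇒ 4 12 17 9 21 19 16 15 18 10
j=1: 12>10, skip
j=2: 17>10, skip
j=3: 9≤10, i=1, swap(1,3) ⇒ 4 9 17 12 21 19 16 15 18 10
j=4: 21>10, skip
j=5: 19>10, skip
j=6: 16>10, skip
j=7: 15>10, skip
j=8: 18>10, skip
swap(2,9) ⇒ 4 9 10 12 21 19 16 15 18 17; return 2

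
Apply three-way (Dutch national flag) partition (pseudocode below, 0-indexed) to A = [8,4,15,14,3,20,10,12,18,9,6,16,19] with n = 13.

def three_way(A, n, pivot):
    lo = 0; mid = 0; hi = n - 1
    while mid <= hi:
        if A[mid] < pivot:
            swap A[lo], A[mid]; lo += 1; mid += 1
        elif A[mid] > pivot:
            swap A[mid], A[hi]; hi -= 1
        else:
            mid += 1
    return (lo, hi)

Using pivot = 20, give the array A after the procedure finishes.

pivot = 20; lo=0, mid=0, hi=12
A[mid]=8<20: swap A[0],A[0]; lo=1,mid=1 → [8,4,15,14,3,20,10,12,18,9,6,16,19]
A[mid]=4<20: swap A[1],A[1]; lo=2,mid=2 → [8,4,15,14,3,20,10,12,18,9,6,16,19]
A[mid]=15<20: swap A[2],A[2]; lo=3,mid=3 → [8,4,15,14,3,20,10,12,18,9,6,16,19]
A[mid]=14<20: swap A[3],A[3]; lo=4,mid=4 → [8,4,15,14,3,20,10,12,18,9,6,16,19]
A[mid]=3<20: swap A[4],A[4]; lo=5,mid=5 → [8,4,15,14,3,20,10,12,18,9,6,16,19]
A[mid]=20=20: mid=6
A[mid]=10<20: swap A[5],A[6]; lo=6,mid=7 → [8,4,15,14,3,10,20,12,18,9,6,16,19]
A[mid]=12<20: swap A[6],A[7]; lo=7,mid=8 → [8,4,15,14,3,10,12,20,18,9,6,16,19]
A[mid]=18<20: swap A[7],A[8]; lo=8,mid=9 → [8,4,15,14,3,10,12,18,20,9,6,16,19]
A[mid]=9<20: swap A[8],A[9]; lo=9,mid=10 → [8,4,15,14,3,10,12,18,9,20,6,16,19]
A[mid]=6<20: swap A[9],A[10]; lo=10,mid=11 → [8,4,15,14,3,10,12,18,9,6,20,16,19]
A[mid]=16<20: swap A[10],A[11]; lo=11,mid=12 → [8,4,15,14,3,10,12,18,9,6,16,20,19]
A[mid]=19<20: swap A[11],A[12]; lo=12,mid=13 → [8,4,15,14,3,10,12,18,9,6,16,19,20]
end: lo=12, hi=12; A = [8,4,15,14,3,10,12,18,9,6,16,19,20]

[8,4,15,14,3,10,12,18,9,6,16,19,20]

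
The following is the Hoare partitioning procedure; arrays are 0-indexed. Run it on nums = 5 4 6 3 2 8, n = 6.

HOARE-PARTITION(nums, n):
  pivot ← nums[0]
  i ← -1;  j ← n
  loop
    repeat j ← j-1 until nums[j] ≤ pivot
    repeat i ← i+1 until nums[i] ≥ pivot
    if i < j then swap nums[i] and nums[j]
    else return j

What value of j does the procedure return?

pivot = nums[0] = 5; i = -1, j = 6
j→4 (nums[4]=2≤5), i→0 (nums[0]=5≥5); i<j, swap → 2 4 6 3 5 8
j→3 (nums[3]=3≤5), i→2 (nums[2]=6≥5); i<j, swap → 2 4 3 6 5 8
j→2, i→3; i≥j, return j=2. nums = 2 4 3 6 5 8

2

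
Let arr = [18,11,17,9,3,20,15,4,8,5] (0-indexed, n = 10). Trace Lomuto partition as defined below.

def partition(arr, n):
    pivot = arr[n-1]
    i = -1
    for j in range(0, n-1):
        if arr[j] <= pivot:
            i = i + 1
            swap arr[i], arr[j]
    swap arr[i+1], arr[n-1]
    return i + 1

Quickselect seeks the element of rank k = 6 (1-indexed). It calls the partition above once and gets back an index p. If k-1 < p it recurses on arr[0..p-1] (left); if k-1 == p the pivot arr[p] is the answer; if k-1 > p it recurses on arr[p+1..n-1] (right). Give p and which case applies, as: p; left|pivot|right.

2; right

pivot = arr[9] = 5; i = -1
j=0: arr[0]=18 > 5 → no swap
j=1: arr[1]=11 > 5 → no swap
j=2: arr[2]=17 > 5 → no swap
j=3: arr[3]=9 > 5 → no swap
j=4: arr[4]=3 ≤ 5 → i=0, swap arr[0],arr[4] → [3,11,17,9,18,20,15,4,8,5]
j=5: arr[5]=20 > 5 → no swap
j=6: arr[6]=15 > 5 → no swap
j=7: arr[7]=4 ≤ 5 → i=1, swap arr[1],arr[7] → [3,4,17,9,18,20,15,11,8,5]
j=8: arr[8]=8 > 5 → no swap
final swap arr[2],arr[9] → [3,4,5,9,18,20,15,11,8,17]; return 2
p = 2; k-1 = 5 > 2 ⇒ right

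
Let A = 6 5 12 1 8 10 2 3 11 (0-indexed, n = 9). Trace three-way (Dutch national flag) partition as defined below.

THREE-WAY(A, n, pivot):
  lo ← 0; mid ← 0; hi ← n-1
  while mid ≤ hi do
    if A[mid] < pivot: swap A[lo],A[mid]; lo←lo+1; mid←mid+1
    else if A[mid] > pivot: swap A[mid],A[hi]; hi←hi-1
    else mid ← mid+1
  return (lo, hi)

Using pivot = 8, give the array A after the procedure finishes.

pivot = 8; lo=0, mid=0, hi=8
A[mid]=6<8: swap A[0],A[0]; lo=1,mid=1 → 6 5 12 1 8 10 2 3 11
A[mid]=5<8: swap A[1],A[1]; lo=2,mid=2 → 6 5 12 1 8 10 2 3 11
A[mid]=12>8: swap A[2],A[8]; hi=7 → 6 5 11 1 8 10 2 3 12
A[mid]=11>8: swap A[2],A[7]; hi=6 → 6 5 3 1 8 10 2 11 12
A[mid]=3<8: swap A[2],A[2]; lo=3,mid=3 → 6 5 3 1 8 10 2 11 12
A[mid]=1<8: swap A[3],A[3]; lo=4,mid=4 → 6 5 3 1 8 10 2 11 12
A[mid]=8=8: mid=5
A[mid]=10>8: swap A[5],A[6]; hi=5 → 6 5 3 1 8 2 10 11 12
A[mid]=2<8: swap A[4],A[5]; lo=5,mid=6 → 6 5 3 1 2 8 10 11 12
end: lo=5, hi=5; A = 6 5 3 1 2 8 10 11 12

6 5 3 1 2 8 10 11 12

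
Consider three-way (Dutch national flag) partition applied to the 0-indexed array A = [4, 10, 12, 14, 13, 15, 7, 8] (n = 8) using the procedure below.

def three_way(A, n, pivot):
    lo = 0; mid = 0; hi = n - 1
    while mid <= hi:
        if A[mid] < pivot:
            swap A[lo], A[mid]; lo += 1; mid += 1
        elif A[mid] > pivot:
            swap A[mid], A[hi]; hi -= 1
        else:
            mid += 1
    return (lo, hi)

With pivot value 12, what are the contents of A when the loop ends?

pivot = 12; lo=0, mid=0, hi=7
A[mid]=4<12: swap A[0],A[0]; lo=1,mid=1 → [4, 10, 12, 14, 13, 15, 7, 8]
A[mid]=10<12: swap A[1],A[1]; lo=2,mid=2 → [4, 10, 12, 14, 13, 15, 7, 8]
A[mid]=12=12: mid=3
A[mid]=14>12: swap A[3],A[7]; hi=6 → [4, 10, 12, 8, 13, 15, 7, 14]
A[mid]=8<12: swap A[2],A[3]; lo=3,mid=4 → [4, 10, 8, 12, 13, 15, 7, 14]
A[mid]=13>12: swap A[4],A[6]; hi=5 → [4, 10, 8, 12, 7, 15, 13, 14]
A[mid]=7<12: swap A[3],A[4]; lo=4,mid=5 → [4, 10, 8, 7, 12, 15, 13, 14]
A[mid]=15>12: swap A[5],A[5]; hi=4 → [4, 10, 8, 7, 12, 15, 13, 14]
end: lo=4, hi=4; A = [4, 10, 8, 7, 12, 15, 13, 14]

[4, 10, 8, 7, 12, 15, 13, 14]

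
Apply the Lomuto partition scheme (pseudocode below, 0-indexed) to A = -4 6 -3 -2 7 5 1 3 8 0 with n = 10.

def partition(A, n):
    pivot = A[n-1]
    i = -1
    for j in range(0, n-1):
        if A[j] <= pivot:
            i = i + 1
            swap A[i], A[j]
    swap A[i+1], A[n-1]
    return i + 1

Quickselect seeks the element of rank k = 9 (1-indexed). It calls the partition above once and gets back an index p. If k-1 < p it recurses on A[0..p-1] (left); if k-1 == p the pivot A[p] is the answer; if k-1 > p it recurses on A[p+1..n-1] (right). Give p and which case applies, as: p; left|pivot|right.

3; right

pivot=0, i=-1
j=0: -4≤0, i=0, swap(0,0) ⇒ -4 6 -3 -2 7 5 1 3 8 0
j=1: 6>0, skip
j=2: -3≤0, i=1, swap(1,2) ⇒ -4 -3 6 -2 7 5 1 3 8 0
j=3: -2≤0, i=2, swap(2,3) ⇒ -4 -3 -2 6 7 5 1 3 8 0
j=4: 7>0, skip
j=5: 5>0, skip
j=6: 1>0, skip
j=7: 3>0, skip
j=8: 8>0, skip
swap(3,9) ⇒ -4 -3 -2 0 7 5 1 3 8 6; return 3
p = 3; k-1 = 8 > 3 ⇒ right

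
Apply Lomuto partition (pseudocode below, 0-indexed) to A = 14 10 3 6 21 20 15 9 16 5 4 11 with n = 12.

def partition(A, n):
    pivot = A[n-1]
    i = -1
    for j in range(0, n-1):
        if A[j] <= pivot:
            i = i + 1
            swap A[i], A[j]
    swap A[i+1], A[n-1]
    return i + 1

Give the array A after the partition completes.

10 3 6 9 5 4 11 14 16 21 20 15

pivot = A[11] = 11; i = -1
j=0: A[0]=14 > 11 → no swap
j=1: A[1]=10 ≤ 11 → i=0, swap A[0],A[1] → 10 14 3 6 21 20 15 9 16 5 4 11
j=2: A[2]=3 ≤ 11 → i=1, swap A[1],A[2] → 10 3 14 6 21 20 15 9 16 5 4 11
j=3: A[3]=6 ≤ 11 → i=2, swap A[2],A[3] → 10 3 6 14 21 20 15 9 16 5 4 11
j=4: A[4]=21 > 11 → no swap
j=5: A[5]=20 > 11 → no swap
j=6: A[6]=15 > 11 → no swap
j=7: A[7]=9 ≤ 11 → i=3, swap A[3],A[7] → 10 3 6 9 21 20 15 14 16 5 4 11
j=8: A[8]=16 > 11 → no swap
j=9: A[9]=5 ≤ 11 → i=4, swap A[4],A[9] → 10 3 6 9 5 20 15 14 16 21 4 11
j=10: A[10]=4 ≤ 11 → i=5, swap A[5],A[10] → 10 3 6 9 5 4 15 14 16 21 20 11
final swap A[6],A[11] → 10 3 6 9 5 4 11 14 16 21 20 15; return 6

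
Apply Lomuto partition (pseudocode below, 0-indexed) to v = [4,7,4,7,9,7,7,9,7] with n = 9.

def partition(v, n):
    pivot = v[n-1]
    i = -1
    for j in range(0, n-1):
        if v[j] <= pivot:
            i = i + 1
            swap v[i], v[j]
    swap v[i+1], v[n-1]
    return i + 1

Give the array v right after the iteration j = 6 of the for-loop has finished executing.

pivot=7, i=-1
j=0: 4≤7, i=0, swap(0,0) ⇒ [4,7,4,7,9,7,7,9,7]
j=1: 7≤7, i=1, swap(1,1) ⇒ [4,7,4,7,9,7,7,9,7]
j=2: 4≤7, i=2, swap(2,2) ⇒ [4,7,4,7,9,7,7,9,7]
j=3: 7≤7, i=3, swap(3,3) ⇒ [4,7,4,7,9,7,7,9,7]
j=4: 9>7, skip
j=5: 7≤7, i=4, swap(4,5) ⇒ [4,7,4,7,7,9,7,9,7]
j=6: 7≤7, i=5, swap(5,6) ⇒ [4,7,4,7,7,7,9,9,7]
(after j=6) v = [4,7,4,7,7,7,9,9,7]

[4,7,4,7,7,7,9,9,7]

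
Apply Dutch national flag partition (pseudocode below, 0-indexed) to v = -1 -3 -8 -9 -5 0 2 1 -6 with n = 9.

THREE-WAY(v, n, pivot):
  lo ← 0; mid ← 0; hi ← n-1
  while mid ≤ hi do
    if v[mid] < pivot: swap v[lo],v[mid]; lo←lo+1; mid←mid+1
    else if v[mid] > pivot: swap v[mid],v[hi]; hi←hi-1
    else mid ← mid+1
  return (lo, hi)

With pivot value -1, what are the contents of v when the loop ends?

-3 -8 -9 -5 -6 -1 1 2 0

pivot = -1; lo=0, mid=0, hi=8
v[mid]=-1=-1: mid=1
v[mid]=-3<-1: swap v[0],v[1]; lo=1,mid=2 → -3 -1 -8 -9 -5 0 2 1 -6
v[mid]=-8<-1: swap v[1],v[2]; lo=2,mid=3 → -3 -8 -1 -9 -5 0 2 1 -6
v[mid]=-9<-1: swap v[2],v[3]; lo=3,mid=4 → -3 -8 -9 -1 -5 0 2 1 -6
v[mid]=-5<-1: swap v[3],v[4]; lo=4,mid=5 → -3 -8 -9 -5 -1 0 2 1 -6
v[mid]=0>-1: swap v[5],v[8]; hi=7 → -3 -8 -9 -5 -1 -6 2 1 0
v[mid]=-6<-1: swap v[4],v[5]; lo=5,mid=6 → -3 -8 -9 -5 -6 -1 2 1 0
v[mid]=2>-1: swap v[6],v[7]; hi=6 → -3 -8 -9 -5 -6 -1 1 2 0
v[mid]=1>-1: swap v[6],v[6]; hi=5 → -3 -8 -9 -5 -6 -1 1 2 0
end: lo=5, hi=5; v = -3 -8 -9 -5 -6 -1 1 2 0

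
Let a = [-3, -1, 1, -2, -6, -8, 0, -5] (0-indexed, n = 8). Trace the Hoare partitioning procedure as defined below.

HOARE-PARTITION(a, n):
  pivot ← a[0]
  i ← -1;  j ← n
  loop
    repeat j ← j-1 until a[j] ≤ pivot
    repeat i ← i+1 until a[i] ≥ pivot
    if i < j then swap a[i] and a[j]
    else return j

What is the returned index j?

2

pivot = a[0] = -3; i = -1, j = 8
j→7 (a[7]=-5≤-3), i→0 (a[0]=-3≥-3); i<j, swap → [-5, -1, 1, -2, -6, -8, 0, -3]
j→5 (a[5]=-8≤-3), i→1 (a[1]=-1≥-3); i<j, swap → [-5, -8, 1, -2, -6, -1, 0, -3]
j→4 (a[4]=-6≤-3), i→2 (a[2]=1≥-3); i<j, swap → [-5, -8, -6, -2, 1, -1, 0, -3]
j→2, i→3; i≥j, return j=2. a = [-5, -8, -6, -2, 1, -1, 0, -3]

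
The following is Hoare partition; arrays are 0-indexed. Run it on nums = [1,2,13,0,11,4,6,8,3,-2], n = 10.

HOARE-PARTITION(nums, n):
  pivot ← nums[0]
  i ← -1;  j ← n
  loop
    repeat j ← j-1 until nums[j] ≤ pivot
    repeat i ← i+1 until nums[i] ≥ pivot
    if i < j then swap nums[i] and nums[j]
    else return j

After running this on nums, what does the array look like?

[-2,0,13,2,11,4,6,8,3,1]

pivot=1
j stops at 9 (-2), i stops at 0 (1); swap ⇒ [-2,2,13,0,11,4,6,8,3,1]
j stops at 3 (0), i stops at 1 (2); swap ⇒ [-2,0,13,2,11,4,6,8,3,1]
j stops at 1, i stops at 2; i≥j ⇒ return 1. nums=[-2,0,13,2,11,4,6,8,3,1]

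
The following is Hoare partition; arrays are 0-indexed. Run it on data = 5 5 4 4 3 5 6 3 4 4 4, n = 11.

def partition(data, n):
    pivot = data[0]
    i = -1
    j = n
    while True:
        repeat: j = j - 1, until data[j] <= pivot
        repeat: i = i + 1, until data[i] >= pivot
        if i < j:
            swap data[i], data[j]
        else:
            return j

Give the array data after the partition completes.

pivot = data[0] = 5; i = -1, j = 11
j→10 (data[10]=4≤5), i→0 (data[0]=5≥5); i<j, swap → 4 5 4 4 3 5 6 3 4 4 5
j→9 (data[9]=4≤5), i→1 (data[1]=5≥5); i<j, swap → 4 4 4 4 3 5 6 3 4 5 5
j→8 (data[8]=4≤5), i→5 (data[5]=5≥5); i<j, swap → 4 4 4 4 3 4 6 3 5 5 5
j→7 (data[7]=3≤5), i→6 (data[6]=6≥5); i<j, swap → 4 4 4 4 3 4 3 6 5 5 5
j→6, i→7; i≥j, return j=6. data = 4 4 4 4 3 4 3 6 5 5 5

4 4 4 4 3 4 3 6 5 5 5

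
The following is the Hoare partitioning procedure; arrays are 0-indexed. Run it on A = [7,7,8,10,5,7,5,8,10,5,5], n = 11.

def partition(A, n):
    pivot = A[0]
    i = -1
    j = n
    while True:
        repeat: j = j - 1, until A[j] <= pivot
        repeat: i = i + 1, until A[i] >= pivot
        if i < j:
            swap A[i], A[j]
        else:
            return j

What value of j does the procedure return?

4

pivot = A[0] = 7; i = -1, j = 11
j→10 (A[10]=5≤7), i→0 (A[0]=7≥7); i<j, swap → [5,7,8,10,5,7,5,8,10,5,7]
j→9 (A[9]=5≤7), i→1 (A[1]=7≥7); i<j, swap → [5,5,8,10,5,7,5,8,10,7,7]
j→6 (A[6]=5≤7), i→2 (A[2]=8≥7); i<j, swap → [5,5,5,10,5,7,8,8,10,7,7]
j→5 (A[5]=7≤7), i→3 (A[3]=10≥7); i<j, swap → [5,5,5,7,5,10,8,8,10,7,7]
j→4, i→5; i≥j, return j=4. A = [5,5,5,7,5,10,8,8,10,7,7]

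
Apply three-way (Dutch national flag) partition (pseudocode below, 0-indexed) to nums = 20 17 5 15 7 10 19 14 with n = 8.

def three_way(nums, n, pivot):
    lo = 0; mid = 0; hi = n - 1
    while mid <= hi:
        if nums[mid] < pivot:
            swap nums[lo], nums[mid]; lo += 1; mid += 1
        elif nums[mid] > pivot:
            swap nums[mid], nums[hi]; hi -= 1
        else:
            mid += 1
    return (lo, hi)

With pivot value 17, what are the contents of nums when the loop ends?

lo=0 mid=0 hi=7
20>17: swap(0,7), hi=6 ⇒ 14 17 5 15 7 10 19 20
14<17: swap(0,0), lo=1 mid=1 ⇒ 14 17 5 15 7 10 19 20
17=17: mid=2
5<17: swap(1,2), lo=2 mid=3 ⇒ 14 5 17 15 7 10 19 20
15<17: swap(2,3), lo=3 mid=4 ⇒ 14 5 15 17 7 10 19 20
7<17: swap(3,4), lo=4 mid=5 ⇒ 14 5 15 7 17 10 19 20
10<17: swap(4,5), lo=5 mid=6 ⇒ 14 5 15 7 10 17 19 20
19>17: swap(6,6), hi=5 ⇒ 14 5 15 7 10 17 19 20
done. lo=5 hi=5; nums=14 5 15 7 10 17 19 20

14 5 15 7 10 17 19 20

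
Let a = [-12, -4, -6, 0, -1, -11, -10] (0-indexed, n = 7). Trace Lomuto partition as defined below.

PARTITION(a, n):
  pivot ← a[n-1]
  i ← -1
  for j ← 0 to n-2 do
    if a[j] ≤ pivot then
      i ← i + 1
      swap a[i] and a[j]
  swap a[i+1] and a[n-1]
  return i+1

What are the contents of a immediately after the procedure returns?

[-12, -11, -10, 0, -1, -4, -6]

pivot = a[6] = -10; i = -1
j=0: a[0]=-12 ≤ -10 → i=0, swap a[0],a[0] (no change) → [-12, -4, -6, 0, -1, -11, -10]
j=1: a[1]=-4 > -10 → no swap
j=2: a[2]=-6 > -10 → no swap
j=3: a[3]=0 > -10 → no swap
j=4: a[4]=-1 > -10 → no swap
j=5: a[5]=-11 ≤ -10 → i=1, swap a[1],a[5] → [-12, -11, -6, 0, -1, -4, -10]
final swap a[2],a[6] → [-12, -11, -10, 0, -1, -4, -6]; return 2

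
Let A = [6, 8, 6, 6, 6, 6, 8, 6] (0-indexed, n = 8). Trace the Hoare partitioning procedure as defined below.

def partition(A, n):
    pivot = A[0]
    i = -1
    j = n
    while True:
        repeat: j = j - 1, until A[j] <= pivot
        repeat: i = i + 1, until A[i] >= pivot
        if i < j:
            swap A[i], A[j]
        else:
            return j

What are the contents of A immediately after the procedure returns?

pivot=6
j stops at 7 (6), i stops at 0 (6); swap ⇒ [6, 8, 6, 6, 6, 6, 8, 6]
j stops at 5 (6), i stops at 1 (8); swap ⇒ [6, 6, 6, 6, 6, 8, 8, 6]
j stops at 4 (6), i stops at 2 (6); swap ⇒ [6, 6, 6, 6, 6, 8, 8, 6]
j stops at 3, i stops at 3; i≥j ⇒ return 3. A=[6, 6, 6, 6, 6, 8, 8, 6]

[6, 6, 6, 6, 6, 8, 8, 6]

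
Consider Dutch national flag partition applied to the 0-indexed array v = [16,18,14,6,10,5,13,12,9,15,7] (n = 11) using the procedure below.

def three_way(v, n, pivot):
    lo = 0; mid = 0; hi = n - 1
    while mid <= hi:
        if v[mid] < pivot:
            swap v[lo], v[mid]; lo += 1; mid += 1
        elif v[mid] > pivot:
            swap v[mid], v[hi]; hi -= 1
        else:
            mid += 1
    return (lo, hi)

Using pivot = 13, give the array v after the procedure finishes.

[7,9,12,6,10,5,13,14,15,18,16]

pivot = 13; lo=0, mid=0, hi=10
v[mid]=16>13: swap v[0],v[10]; hi=9 → [7,18,14,6,10,5,13,12,9,15,16]
v[mid]=7<13: swap v[0],v[0]; lo=1,mid=1 → [7,18,14,6,10,5,13,12,9,15,16]
v[mid]=18>13: swap v[1],v[9]; hi=8 → [7,15,14,6,10,5,13,12,9,18,16]
v[mid]=15>13: swap v[1],v[8]; hi=7 → [7,9,14,6,10,5,13,12,15,18,16]
v[mid]=9<13: swap v[1],v[1]; lo=2,mid=2 → [7,9,14,6,10,5,13,12,15,18,16]
v[mid]=14>13: swap v[2],v[7]; hi=6 → [7,9,12,6,10,5,13,14,15,18,16]
v[mid]=12<13: swap v[2],v[2]; lo=3,mid=3 → [7,9,12,6,10,5,13,14,15,18,16]
v[mid]=6<13: swap v[3],v[3]; lo=4,mid=4 → [7,9,12,6,10,5,13,14,15,18,16]
v[mid]=10<13: swap v[4],v[4]; lo=5,mid=5 → [7,9,12,6,10,5,13,14,15,18,16]
v[mid]=5<13: swap v[5],v[5]; lo=6,mid=6 → [7,9,12,6,10,5,13,14,15,18,16]
v[mid]=13=13: mid=7
end: lo=6, hi=6; v = [7,9,12,6,10,5,13,14,15,18,16]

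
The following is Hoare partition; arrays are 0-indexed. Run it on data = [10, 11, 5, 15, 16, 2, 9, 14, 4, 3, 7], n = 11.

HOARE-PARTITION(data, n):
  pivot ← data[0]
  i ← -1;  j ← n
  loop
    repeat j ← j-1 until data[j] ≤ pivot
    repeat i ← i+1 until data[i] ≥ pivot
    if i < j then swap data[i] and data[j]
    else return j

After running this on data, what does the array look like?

pivot = data[0] = 10; i = -1, j = 11
j→10 (data[10]=7≤10), i→0 (data[0]=10≥10); i<j, swap → [7, 11, 5, 15, 16, 2, 9, 14, 4, 3, 10]
j→9 (data[9]=3≤10), i→1 (data[1]=11≥10); i<j, swap → [7, 3, 5, 15, 16, 2, 9, 14, 4, 11, 10]
j→8 (data[8]=4≤10), i→3 (data[3]=15≥10); i<j, swap → [7, 3, 5, 4, 16, 2, 9, 14, 15, 11, 10]
j→6 (data[6]=9≤10), i→4 (data[4]=16≥10); i<j, swap → [7, 3, 5, 4, 9, 2, 16, 14, 15, 11, 10]
j→5, i→6; i≥j, return j=5. data = [7, 3, 5, 4, 9, 2, 16, 14, 15, 11, 10]

[7, 3, 5, 4, 9, 2, 16, 14, 15, 11, 10]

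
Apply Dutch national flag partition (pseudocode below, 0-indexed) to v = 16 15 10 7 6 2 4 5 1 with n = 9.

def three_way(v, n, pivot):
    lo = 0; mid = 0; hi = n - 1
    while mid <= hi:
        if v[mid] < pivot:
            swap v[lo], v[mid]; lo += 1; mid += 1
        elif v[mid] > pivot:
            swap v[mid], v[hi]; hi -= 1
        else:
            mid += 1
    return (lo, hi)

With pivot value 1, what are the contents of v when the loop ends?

1 10 7 6 2 4 5 15 16

pivot = 1; lo=0, mid=0, hi=8
v[mid]=16>1: swap v[0],v[8]; hi=7 → 1 15 10 7 6 2 4 5 16
v[mid]=1=1: mid=1
v[mid]=15>1: swap v[1],v[7]; hi=6 → 1 5 10 7 6 2 4 15 16
v[mid]=5>1: swap v[1],v[6]; hi=5 → 1 4 10 7 6 2 5 15 16
v[mid]=4>1: swap v[1],v[5]; hi=4 → 1 2 10 7 6 4 5 15 16
v[mid]=2>1: swap v[1],v[4]; hi=3 → 1 6 10 7 2 4 5 15 16
v[mid]=6>1: swap v[1],v[3]; hi=2 → 1 7 10 6 2 4 5 15 16
v[mid]=7>1: swap v[1],v[2]; hi=1 → 1 10 7 6 2 4 5 15 16
v[mid]=10>1: swap v[1],v[1]; hi=0 → 1 10 7 6 2 4 5 15 16
end: lo=0, hi=0; v = 1 10 7 6 2 4 5 15 16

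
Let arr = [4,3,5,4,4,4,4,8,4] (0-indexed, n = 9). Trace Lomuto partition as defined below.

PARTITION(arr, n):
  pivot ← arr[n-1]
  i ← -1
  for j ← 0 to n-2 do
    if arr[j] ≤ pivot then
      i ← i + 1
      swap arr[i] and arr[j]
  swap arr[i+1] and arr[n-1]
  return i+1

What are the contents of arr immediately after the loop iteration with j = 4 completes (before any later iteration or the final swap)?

[4,3,4,4,5,4,4,8,4]

pivot = arr[8] = 4; i = -1
j=0: arr[0]=4 ≤ 4 → i=0, swap arr[0],arr[0] (no change) → [4,3,5,4,4,4,4,8,4]
j=1: arr[1]=3 ≤ 4 → i=1, swap arr[1],arr[1] (no change) → [4,3,5,4,4,4,4,8,4]
j=2: arr[2]=5 > 4 → no swap
j=3: arr[3]=4 ≤ 4 → i=2, swap arr[2],arr[3] → [4,3,4,5,4,4,4,8,4]
j=4: arr[4]=4 ≤ 4 → i=3, swap arr[3],arr[4] → [4,3,4,4,5,4,4,8,4]
(after j=4) arr = [4,3,4,4,5,4,4,8,4]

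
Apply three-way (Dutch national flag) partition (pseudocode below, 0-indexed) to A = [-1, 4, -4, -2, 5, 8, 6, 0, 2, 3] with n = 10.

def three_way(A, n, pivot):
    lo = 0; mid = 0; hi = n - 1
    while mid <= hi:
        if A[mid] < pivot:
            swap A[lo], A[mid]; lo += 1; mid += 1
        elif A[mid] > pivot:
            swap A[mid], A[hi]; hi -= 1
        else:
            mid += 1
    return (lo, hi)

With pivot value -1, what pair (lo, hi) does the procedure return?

(2, 2)

lo=0 mid=0 hi=9
-1=-1: mid=1
4>-1: swap(1,9), hi=8 ⇒ [-1, 3, -4, -2, 5, 8, 6, 0, 2, 4]
3>-1: swap(1,8), hi=7 ⇒ [-1, 2, -4, -2, 5, 8, 6, 0, 3, 4]
2>-1: swap(1,7), hi=6 ⇒ [-1, 0, -4, -2, 5, 8, 6, 2, 3, 4]
0>-1: swap(1,6), hi=5 ⇒ [-1, 6, -4, -2, 5, 8, 0, 2, 3, 4]
6>-1: swap(1,5), hi=4 ⇒ [-1, 8, -4, -2, 5, 6, 0, 2, 3, 4]
8>-1: swap(1,4), hi=3 ⇒ [-1, 5, -4, -2, 8, 6, 0, 2, 3, 4]
5>-1: swap(1,3), hi=2 ⇒ [-1, -2, -4, 5, 8, 6, 0, 2, 3, 4]
-2<-1: swap(0,1), lo=1 mid=2 ⇒ [-2, -1, -4, 5, 8, 6, 0, 2, 3, 4]
-4<-1: swap(1,2), lo=2 mid=3 ⇒ [-2, -4, -1, 5, 8, 6, 0, 2, 3, 4]
done. lo=2 hi=2; A=[-2, -4, -1, 5, 8, 6, 0, 2, 3, 4]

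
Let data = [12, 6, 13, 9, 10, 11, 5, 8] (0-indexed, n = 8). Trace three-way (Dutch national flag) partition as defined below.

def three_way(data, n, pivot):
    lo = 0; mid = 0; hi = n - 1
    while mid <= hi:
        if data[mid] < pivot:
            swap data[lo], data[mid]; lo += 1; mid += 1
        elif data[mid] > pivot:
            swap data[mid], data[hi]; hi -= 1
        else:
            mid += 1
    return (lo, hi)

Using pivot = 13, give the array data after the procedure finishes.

lo=0 mid=0 hi=7
12<13: swap(0,0), lo=1 mid=1 ⇒ [12, 6, 13, 9, 10, 11, 5, 8]
6<13: swap(1,1), lo=2 mid=2 ⇒ [12, 6, 13, 9, 10, 11, 5, 8]
13=13: mid=3
9<13: swap(2,3), lo=3 mid=4 ⇒ [12, 6, 9, 13, 10, 11, 5, 8]
10<13: swap(3,4), lo=4 mid=5 ⇒ [12, 6, 9, 10, 13, 11, 5, 8]
11<13: swap(4,5), lo=5 mid=6 ⇒ [12, 6, 9, 10, 11, 13, 5, 8]
5<13: swap(5,6), lo=6 mid=7 ⇒ [12, 6, 9, 10, 11, 5, 13, 8]
8<13: swap(6,7), lo=7 mid=8 ⇒ [12, 6, 9, 10, 11, 5, 8, 13]
done. lo=7 hi=7; data=[12, 6, 9, 10, 11, 5, 8, 13]

[12, 6, 9, 10, 11, 5, 8, 13]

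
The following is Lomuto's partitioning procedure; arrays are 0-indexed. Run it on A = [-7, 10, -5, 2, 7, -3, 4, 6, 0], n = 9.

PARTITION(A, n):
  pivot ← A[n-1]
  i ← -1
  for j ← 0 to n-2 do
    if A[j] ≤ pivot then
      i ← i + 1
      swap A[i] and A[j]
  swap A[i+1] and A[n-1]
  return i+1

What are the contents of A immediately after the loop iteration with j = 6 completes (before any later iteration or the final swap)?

[-7, -5, -3, 2, 7, 10, 4, 6, 0]

pivot = A[8] = 0; i = -1
j=0: A[0]=-7 ≤ 0 → i=0, swap A[0],A[0] (no change) → [-7, 10, -5, 2, 7, -3, 4, 6, 0]
j=1: A[1]=10 > 0 → no swap
j=2: A[2]=-5 ≤ 0 → i=1, swap A[1],A[2] → [-7, -5, 10, 2, 7, -3, 4, 6, 0]
j=3: A[3]=2 > 0 → no swap
j=4: A[4]=7 > 0 → no swap
j=5: A[5]=-3 ≤ 0 → i=2, swap A[2],A[5] → [-7, -5, -3, 2, 7, 10, 4, 6, 0]
j=6: A[6]=4 > 0 → no swap
(after j=6) A = [-7, -5, -3, 2, 7, 10, 4, 6, 0]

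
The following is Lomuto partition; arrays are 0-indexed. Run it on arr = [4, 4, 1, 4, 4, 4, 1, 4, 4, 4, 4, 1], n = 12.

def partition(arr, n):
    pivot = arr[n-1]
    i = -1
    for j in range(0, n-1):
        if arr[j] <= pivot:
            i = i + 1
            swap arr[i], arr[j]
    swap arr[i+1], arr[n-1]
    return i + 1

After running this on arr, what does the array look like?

[1, 1, 1, 4, 4, 4, 4, 4, 4, 4, 4, 4]

pivot = arr[11] = 1; i = -1
j=0: arr[0]=4 > 1 → no swap
j=1: arr[1]=4 > 1 → no swap
j=2: arr[2]=1 ≤ 1 → i=0, swap arr[0],arr[2] → [1, 4, 4, 4, 4, 4, 1, 4, 4, 4, 4, 1]
j=3: arr[3]=4 > 1 → no swap
j=4: arr[4]=4 > 1 → no swap
j=5: arr[5]=4 > 1 → no swap
j=6: arr[6]=1 ≤ 1 → i=1, swap arr[1],arr[6] → [1, 1, 4, 4, 4, 4, 4, 4, 4, 4, 4, 1]
j=7: arr[7]=4 > 1 → no swap
j=8: arr[8]=4 > 1 → no swap
j=9: arr[9]=4 > 1 → no swap
j=10: arr[10]=4 > 1 → no swap
final swap arr[2],arr[11] → [1, 1, 1, 4, 4, 4, 4, 4, 4, 4, 4, 4]; return 2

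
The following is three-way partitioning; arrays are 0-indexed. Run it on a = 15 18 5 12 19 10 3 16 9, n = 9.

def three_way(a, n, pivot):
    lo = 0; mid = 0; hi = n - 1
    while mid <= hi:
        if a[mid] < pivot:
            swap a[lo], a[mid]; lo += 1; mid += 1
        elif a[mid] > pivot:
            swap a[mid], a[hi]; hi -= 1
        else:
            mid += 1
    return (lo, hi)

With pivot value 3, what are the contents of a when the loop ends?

pivot = 3; lo=0, mid=0, hi=8
a[mid]=15>3: swap a[0],a[8]; hi=7 → 9 18 5 12 19 10 3 16 15
a[mid]=9>3: swap a[0],a[7]; hi=6 → 16 18 5 12 19 10 3 9 15
a[mid]=16>3: swap a[0],a[6]; hi=5 → 3 18 5 12 19 10 16 9 15
a[mid]=3=3: mid=1
a[mid]=18>3: swap a[1],a[5]; hi=4 → 3 10 5 12 19 18 16 9 15
a[mid]=10>3: swap a[1],a[4]; hi=3 → 3 19 5 12 10 18 16 9 15
a[mid]=19>3: swap a[1],a[3]; hi=2 → 3 12 5 19 10 18 16 9 15
a[mid]=12>3: swap a[1],a[2]; hi=1 → 3 5 12 19 10 18 16 9 15
a[mid]=5>3: swap a[1],a[1]; hi=0 → 3 5 12 19 10 18 16 9 15
end: lo=0, hi=0; a = 3 5 12 19 10 18 16 9 15

3 5 12 19 10 18 16 9 15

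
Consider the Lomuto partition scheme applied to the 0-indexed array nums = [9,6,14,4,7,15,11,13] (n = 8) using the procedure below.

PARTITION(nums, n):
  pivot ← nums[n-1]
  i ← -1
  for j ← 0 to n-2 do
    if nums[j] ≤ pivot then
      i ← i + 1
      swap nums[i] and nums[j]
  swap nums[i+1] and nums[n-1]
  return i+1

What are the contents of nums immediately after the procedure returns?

[9,6,4,7,11,13,14,15]

pivot=13, i=-1
j=0: 9≤13, i=0, swap(0,0) ⇒ [9,6,14,4,7,15,11,13]
j=1: 6≤13, i=1, swap(1,1) ⇒ [9,6,14,4,7,15,11,13]
j=2: 14>13, skip
j=3: 4≤13, i=2, swap(2,3) ⇒ [9,6,4,14,7,15,11,13]
j=4: 7≤13, i=3, swap(3,4) ⇒ [9,6,4,7,14,15,11,13]
j=5: 15>13, skip
j=6: 11≤13, i=4, swap(4,6) ⇒ [9,6,4,7,11,15,14,13]
swap(5,7) ⇒ [9,6,4,7,11,13,14,15]; return 5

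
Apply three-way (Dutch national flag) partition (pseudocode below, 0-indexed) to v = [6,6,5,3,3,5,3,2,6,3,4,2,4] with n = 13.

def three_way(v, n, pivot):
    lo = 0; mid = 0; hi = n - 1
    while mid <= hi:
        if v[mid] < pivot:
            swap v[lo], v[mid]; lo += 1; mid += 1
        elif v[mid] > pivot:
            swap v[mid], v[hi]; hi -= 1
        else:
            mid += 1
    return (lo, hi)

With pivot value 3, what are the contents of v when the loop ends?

[2,2,3,3,3,3,5,6,5,4,6,4,6]

pivot = 3; lo=0, mid=0, hi=12
v[mid]=6>3: swap v[0],v[12]; hi=11 → [4,6,5,3,3,5,3,2,6,3,4,2,6]
v[mid]=4>3: swap v[0],v[11]; hi=10 → [2,6,5,3,3,5,3,2,6,3,4,4,6]
v[mid]=2<3: swap v[0],v[0]; lo=1,mid=1 → [2,6,5,3,3,5,3,2,6,3,4,4,6]
v[mid]=6>3: swap v[1],v[10]; hi=9 → [2,4,5,3,3,5,3,2,6,3,6,4,6]
v[mid]=4>3: swap v[1],v[9]; hi=8 → [2,3,5,3,3,5,3,2,6,4,6,4,6]
v[mid]=3=3: mid=2
v[mid]=5>3: swap v[2],v[8]; hi=7 → [2,3,6,3,3,5,3,2,5,4,6,4,6]
v[mid]=6>3: swap v[2],v[7]; hi=6 → [2,3,2,3,3,5,3,6,5,4,6,4,6]
v[mid]=2<3: swap v[1],v[2]; lo=2,mid=3 → [2,2,3,3,3,5,3,6,5,4,6,4,6]
v[mid]=3=3: mid=4
v[mid]=3=3: mid=5
v[mid]=5>3: swap v[5],v[6]; hi=5 → [2,2,3,3,3,3,5,6,5,4,6,4,6]
v[mid]=3=3: mid=6
end: lo=2, hi=5; v = [2,2,3,3,3,3,5,6,5,4,6,4,6]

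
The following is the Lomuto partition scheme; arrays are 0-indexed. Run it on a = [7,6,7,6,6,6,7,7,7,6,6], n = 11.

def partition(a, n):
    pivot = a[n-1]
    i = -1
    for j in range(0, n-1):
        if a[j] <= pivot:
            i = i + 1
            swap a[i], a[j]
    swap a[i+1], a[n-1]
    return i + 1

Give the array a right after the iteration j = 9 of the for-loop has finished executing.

pivot=6, i=-1
j=0: 7>6, skip
j=1: 6≤6, i=0, swap(0,1) ⇒ [6,7,7,6,6,6,7,7,7,6,6]
j=2: 7>6, skip
j=3: 6≤6, i=1, swap(1,3) ⇒ [6,6,7,7,6,6,7,7,7,6,6]
j=4: 6≤6, i=2, swap(2,4) ⇒ [6,6,6,7,7,6,7,7,7,6,6]
j=5: 6≤6, i=3, swap(3,5) ⇒ [6,6,6,6,7,7,7,7,7,6,6]
j=6: 7>6, skip
j=7: 7>6, skip
j=8: 7>6, skip
j=9: 6≤6, i=4, swap(4,9) ⇒ [6,6,6,6,6,7,7,7,7,7,6]
(after j=9) a = [6,6,6,6,6,7,7,7,7,7,6]

[6,6,6,6,6,7,7,7,7,7,6]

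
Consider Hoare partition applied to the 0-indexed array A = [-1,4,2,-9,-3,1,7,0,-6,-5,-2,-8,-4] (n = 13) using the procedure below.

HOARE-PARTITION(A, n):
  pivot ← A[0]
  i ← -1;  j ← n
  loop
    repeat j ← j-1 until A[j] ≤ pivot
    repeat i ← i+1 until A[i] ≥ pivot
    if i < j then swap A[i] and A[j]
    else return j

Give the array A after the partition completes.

pivot = A[0] = -1; i = -1, j = 13
j→12 (A[12]=-4≤-1), i→0 (A[0]=-1≥-1); i<j, swap → [-4,4,2,-9,-3,1,7,0,-6,-5,-2,-8,-1]
j→11 (A[11]=-8≤-1), i→1 (A[1]=4≥-1); i<j, swap → [-4,-8,2,-9,-3,1,7,0,-6,-5,-2,4,-1]
j→10 (A[10]=-2≤-1), i→2 (A[2]=2≥-1); i<j, swap → [-4,-8,-2,-9,-3,1,7,0,-6,-5,2,4,-1]
j→9 (A[9]=-5≤-1), i→5 (A[5]=1≥-1); i<j, swap → [-4,-8,-2,-9,-3,-5,7,0,-6,1,2,4,-1]
j→8 (A[8]=-6≤-1), i→6 (A[6]=7≥-1); i<j, swap → [-4,-8,-2,-9,-3,-5,-6,0,7,1,2,4,-1]
j→6, i→7; i≥j, return j=6. A = [-4,-8,-2,-9,-3,-5,-6,0,7,1,2,4,-1]

[-4,-8,-2,-9,-3,-5,-6,0,7,1,2,4,-1]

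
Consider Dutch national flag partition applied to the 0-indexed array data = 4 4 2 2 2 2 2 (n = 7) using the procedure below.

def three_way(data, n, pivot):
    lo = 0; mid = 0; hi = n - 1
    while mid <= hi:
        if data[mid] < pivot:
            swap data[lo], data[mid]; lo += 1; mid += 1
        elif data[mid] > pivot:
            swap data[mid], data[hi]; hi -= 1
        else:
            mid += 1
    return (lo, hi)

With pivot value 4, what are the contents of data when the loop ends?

pivot = 4; lo=0, mid=0, hi=6
data[mid]=4=4: mid=1
data[mid]=4=4: mid=2
data[mid]=2<4: swap data[0],data[2]; lo=1,mid=3 → 2 4 4 2 2 2 2
data[mid]=2<4: swap data[1],data[3]; lo=2,mid=4 → 2 2 4 4 2 2 2
data[mid]=2<4: swap data[2],data[4]; lo=3,mid=5 → 2 2 2 4 4 2 2
data[mid]=2<4: swap data[3],data[5]; lo=4,mid=6 → 2 2 2 2 4 4 2
data[mid]=2<4: swap data[4],data[6]; lo=5,mid=7 → 2 2 2 2 2 4 4
end: lo=5, hi=6; data = 2 2 2 2 2 4 4

2 2 2 2 2 4 4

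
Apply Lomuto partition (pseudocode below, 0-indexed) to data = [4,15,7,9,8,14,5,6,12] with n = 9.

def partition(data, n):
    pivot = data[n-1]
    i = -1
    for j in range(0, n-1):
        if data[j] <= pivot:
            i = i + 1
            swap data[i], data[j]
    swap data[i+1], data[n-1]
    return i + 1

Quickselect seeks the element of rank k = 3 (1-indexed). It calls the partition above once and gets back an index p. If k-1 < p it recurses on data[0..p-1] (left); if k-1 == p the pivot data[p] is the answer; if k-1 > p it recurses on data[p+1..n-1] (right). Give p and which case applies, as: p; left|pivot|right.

pivot=12, i=-1
j=0: 4≤12, i=0, swap(0,0) ⇒ [4,15,7,9,8,14,5,6,12]
j=1: 15>12, skip
j=2: 7≤12, i=1, swap(1,2) ⇒ [4,7,15,9,8,14,5,6,12]
j=3: 9≤12, i=2, swap(2,3) ⇒ [4,7,9,15,8,14,5,6,12]
j=4: 8≤12, i=3, swap(3,4) ⇒ [4,7,9,8,15,14,5,6,12]
j=5: 14>12, skip
j=6: 5≤12, i=4, swap(4,6) ⇒ [4,7,9,8,5,14,15,6,12]
j=7: 6≤12, i=5, swap(5,7) ⇒ [4,7,9,8,5,6,15,14,12]
swap(6,8) ⇒ [4,7,9,8,5,6,12,14,15]; return 6
p = 6; k-1 = 2 < 6 ⇒ left

6; left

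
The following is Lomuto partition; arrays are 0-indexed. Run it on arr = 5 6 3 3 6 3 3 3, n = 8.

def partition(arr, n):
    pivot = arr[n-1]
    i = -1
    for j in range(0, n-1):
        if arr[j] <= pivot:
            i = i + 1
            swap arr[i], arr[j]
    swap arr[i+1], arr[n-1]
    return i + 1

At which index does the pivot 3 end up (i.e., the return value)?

pivot = arr[7] = 3; i = -1
j=0: arr[0]=5 > 3 → no swap
j=1: arr[1]=6 > 3 → no swap
j=2: arr[2]=3 ≤ 3 → i=0, swap arr[0],arr[2] → 3 6 5 3 6 3 3 3
j=3: arr[3]=3 ≤ 3 → i=1, swap arr[1],arr[3] → 3 3 5 6 6 3 3 3
j=4: arr[4]=6 > 3 → no swap
j=5: arr[5]=3 ≤ 3 → i=2, swap arr[2],arr[5] → 3 3 3 6 6 5 3 3
j=6: arr[6]=3 ≤ 3 → i=3, swap arr[3],arr[6] → 3 3 3 3 6 5 6 3
final swap arr[4],arr[7] → 3 3 3 3 3 5 6 6; return 4

4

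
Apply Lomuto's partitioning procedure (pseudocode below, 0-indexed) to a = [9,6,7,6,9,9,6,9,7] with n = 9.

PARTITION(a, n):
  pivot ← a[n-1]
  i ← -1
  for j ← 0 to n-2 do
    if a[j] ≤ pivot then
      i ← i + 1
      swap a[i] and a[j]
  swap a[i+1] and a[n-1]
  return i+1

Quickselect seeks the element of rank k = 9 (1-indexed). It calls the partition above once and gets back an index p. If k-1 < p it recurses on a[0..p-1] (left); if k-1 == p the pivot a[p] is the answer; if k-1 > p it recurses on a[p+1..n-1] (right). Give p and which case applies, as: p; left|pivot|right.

4; right

pivot = a[8] = 7; i = -1
j=0: a[0]=9 > 7 → no swap
j=1: a[1]=6 ≤ 7 → i=0, swap a[0],a[1] → [6,9,7,6,9,9,6,9,7]
j=2: a[2]=7 ≤ 7 → i=1, swap a[1],a[2] → [6,7,9,6,9,9,6,9,7]
j=3: a[3]=6 ≤ 7 → i=2, swap a[2],a[3] → [6,7,6,9,9,9,6,9,7]
j=4: a[4]=9 > 7 → no swap
j=5: a[5]=9 > 7 → no swap
j=6: a[6]=6 ≤ 7 → i=3, swap a[3],a[6] → [6,7,6,6,9,9,9,9,7]
j=7: a[7]=9 > 7 → no swap
final swap a[4],a[8] → [6,7,6,6,7,9,9,9,9]; return 4
p = 4; k-1 = 8 > 4 ⇒ right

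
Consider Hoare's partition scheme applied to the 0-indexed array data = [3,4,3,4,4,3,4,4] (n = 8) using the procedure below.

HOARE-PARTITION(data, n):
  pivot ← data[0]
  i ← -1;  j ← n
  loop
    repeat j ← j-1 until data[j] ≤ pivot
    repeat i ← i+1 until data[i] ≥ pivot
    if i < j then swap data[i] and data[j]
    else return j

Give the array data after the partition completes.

pivot = data[0] = 3; i = -1, j = 8
j→5 (data[5]=3≤3), i→0 (data[0]=3≥3); i<j, swap → [3,4,3,4,4,3,4,4]
j→2 (data[2]=3≤3), i→1 (data[1]=4≥3); i<j, swap → [3,3,4,4,4,3,4,4]
j→1, i→2; i≥j, return j=1. data = [3,3,4,4,4,3,4,4]

[3,3,4,4,4,3,4,4]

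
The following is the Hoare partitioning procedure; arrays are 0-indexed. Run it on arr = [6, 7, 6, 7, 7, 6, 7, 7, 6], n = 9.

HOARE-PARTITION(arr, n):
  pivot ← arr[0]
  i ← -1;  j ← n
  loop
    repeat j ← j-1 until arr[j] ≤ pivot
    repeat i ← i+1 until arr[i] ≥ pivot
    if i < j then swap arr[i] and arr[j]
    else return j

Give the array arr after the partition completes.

pivot = arr[0] = 6; i = -1, j = 9
j→8 (arr[8]=6≤6), i→0 (arr[0]=6≥6); i<j, swap → [6, 7, 6, 7, 7, 6, 7, 7, 6]
j→5 (arr[5]=6≤6), i→1 (arr[1]=7≥6); i<j, swap → [6, 6, 6, 7, 7, 7, 7, 7, 6]
j→2, i→2; i≥j, return j=2. arr = [6, 6, 6, 7, 7, 7, 7, 7, 6]

[6, 6, 6, 7, 7, 7, 7, 7, 6]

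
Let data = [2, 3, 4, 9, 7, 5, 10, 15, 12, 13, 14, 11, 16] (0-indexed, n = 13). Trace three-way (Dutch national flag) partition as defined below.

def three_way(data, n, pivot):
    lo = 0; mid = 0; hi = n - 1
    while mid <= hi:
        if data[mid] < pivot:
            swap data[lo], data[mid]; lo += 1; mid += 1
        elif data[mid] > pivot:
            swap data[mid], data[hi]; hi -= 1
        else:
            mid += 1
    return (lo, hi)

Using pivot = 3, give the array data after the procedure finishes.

[2, 3, 9, 7, 5, 10, 15, 12, 13, 14, 11, 16, 4]

lo=0 mid=0 hi=12
2<3: swap(0,0), lo=1 mid=1 ⇒ [2, 3, 4, 9, 7, 5, 10, 15, 12, 13, 14, 11, 16]
3=3: mid=2
4>3: swap(2,12), hi=11 ⇒ [2, 3, 16, 9, 7, 5, 10, 15, 12, 13, 14, 11, 4]
16>3: swap(2,11), hi=10 ⇒ [2, 3, 11, 9, 7, 5, 10, 15, 12, 13, 14, 16, 4]
11>3: swap(2,10), hi=9 ⇒ [2, 3, 14, 9, 7, 5, 10, 15, 12, 13, 11, 16, 4]
14>3: swap(2,9), hi=8 ⇒ [2, 3, 13, 9, 7, 5, 10, 15, 12, 14, 11, 16, 4]
13>3: swap(2,8), hi=7 ⇒ [2, 3, 12, 9, 7, 5, 10, 15, 13, 14, 11, 16, 4]
12>3: swap(2,7), hi=6 ⇒ [2, 3, 15, 9, 7, 5, 10, 12, 13, 14, 11, 16, 4]
15>3: swap(2,6), hi=5 ⇒ [2, 3, 10, 9, 7, 5, 15, 12, 13, 14, 11, 16, 4]
10>3: swap(2,5), hi=4 ⇒ [2, 3, 5, 9, 7, 10, 15, 12, 13, 14, 11, 16, 4]
5>3: swap(2,4), hi=3 ⇒ [2, 3, 7, 9, 5, 10, 15, 12, 13, 14, 11, 16, 4]
7>3: swap(2,3), hi=2 ⇒ [2, 3, 9, 7, 5, 10, 15, 12, 13, 14, 11, 16, 4]
9>3: swap(2,2), hi=1 ⇒ [2, 3, 9, 7, 5, 10, 15, 12, 13, 14, 11, 16, 4]
done. lo=1 hi=1; data=[2, 3, 9, 7, 5, 10, 15, 12, 13, 14, 11, 16, 4]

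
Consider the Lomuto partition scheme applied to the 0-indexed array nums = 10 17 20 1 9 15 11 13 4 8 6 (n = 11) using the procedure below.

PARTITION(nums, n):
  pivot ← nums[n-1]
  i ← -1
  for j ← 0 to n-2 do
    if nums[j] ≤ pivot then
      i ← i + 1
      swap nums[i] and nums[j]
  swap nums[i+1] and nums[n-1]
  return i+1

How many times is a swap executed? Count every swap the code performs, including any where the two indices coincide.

pivot=6, i=-1
j=0: 10>6, skip
j=1: 17>6, skip
j=2: 20>6, skip
j=3: 1≤6, i=0, swap(0,3) ⇒ 1 17 20 10 9 15 11 13 4 8 6
j=4: 9>6, skip
j=5: 15>6, skip
j=6: 11>6, skip
j=7: 13>6, skip
j=8: 4≤6, i=1, swap(1,8) ⇒ 1 4 20 10 9 15 11 13 17 8 6
j=9: 8>6, skip
swap(2,10) ⇒ 1 4 6 10 9 15 11 13 17 8 20; return 2

3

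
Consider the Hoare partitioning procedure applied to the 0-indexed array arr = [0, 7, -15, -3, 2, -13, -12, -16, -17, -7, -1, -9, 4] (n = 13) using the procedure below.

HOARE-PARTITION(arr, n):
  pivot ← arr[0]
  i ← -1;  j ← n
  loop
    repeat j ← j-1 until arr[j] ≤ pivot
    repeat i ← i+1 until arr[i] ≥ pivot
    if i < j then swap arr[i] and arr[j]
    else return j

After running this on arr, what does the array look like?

[-9, -1, -15, -3, -7, -13, -12, -16, -17, 2, 7, 0, 4]

pivot=0
j stops at 11 (-9), i stops at 0 (0); swap ⇒ [-9, 7, -15, -3, 2, -13, -12, -16, -17, -7, -1, 0, 4]
j stops at 10 (-1), i stops at 1 (7); swap ⇒ [-9, -1, -15, -3, 2, -13, -12, -16, -17, -7, 7, 0, 4]
j stops at 9 (-7), i stops at 4 (2); swap ⇒ [-9, -1, -15, -3, -7, -13, -12, -16, -17, 2, 7, 0, 4]
j stops at 8, i stops at 9; i≥j ⇒ return 8. arr=[-9, -1, -15, -3, -7, -13, -12, -16, -17, 2, 7, 0, 4]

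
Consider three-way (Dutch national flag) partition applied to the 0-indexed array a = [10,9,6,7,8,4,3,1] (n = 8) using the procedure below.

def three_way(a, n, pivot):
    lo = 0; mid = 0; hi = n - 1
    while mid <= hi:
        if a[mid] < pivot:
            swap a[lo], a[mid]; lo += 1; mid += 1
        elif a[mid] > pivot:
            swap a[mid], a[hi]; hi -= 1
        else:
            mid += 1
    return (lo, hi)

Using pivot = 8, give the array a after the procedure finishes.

pivot = 8; lo=0, mid=0, hi=7
a[mid]=10>8: swap a[0],a[7]; hi=6 → [1,9,6,7,8,4,3,10]
a[mid]=1<8: swap a[0],a[0]; lo=1,mid=1 → [1,9,6,7,8,4,3,10]
a[mid]=9>8: swap a[1],a[6]; hi=5 → [1,3,6,7,8,4,9,10]
a[mid]=3<8: swap a[1],a[1]; lo=2,mid=2 → [1,3,6,7,8,4,9,10]
a[mid]=6<8: swap a[2],a[2]; lo=3,mid=3 → [1,3,6,7,8,4,9,10]
a[mid]=7<8: swap a[3],a[3]; lo=4,mid=4 → [1,3,6,7,8,4,9,10]
a[mid]=8=8: mid=5
a[mid]=4<8: swap a[4],a[5]; lo=5,mid=6 → [1,3,6,7,4,8,9,10]
end: lo=5, hi=5; a = [1,3,6,7,4,8,9,10]

[1,3,6,7,4,8,9,10]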